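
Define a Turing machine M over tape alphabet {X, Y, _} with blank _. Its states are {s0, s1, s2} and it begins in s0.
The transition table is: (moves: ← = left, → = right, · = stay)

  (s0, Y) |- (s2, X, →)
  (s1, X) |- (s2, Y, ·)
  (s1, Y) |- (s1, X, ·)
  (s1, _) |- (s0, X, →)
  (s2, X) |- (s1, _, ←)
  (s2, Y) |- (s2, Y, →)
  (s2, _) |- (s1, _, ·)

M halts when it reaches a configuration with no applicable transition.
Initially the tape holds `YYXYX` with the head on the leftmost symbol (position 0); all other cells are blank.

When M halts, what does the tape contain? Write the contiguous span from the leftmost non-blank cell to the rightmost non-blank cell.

XYXYX

state=s0 head=0 tape=[Y]YXYX_   (s0,Y)→(s2,X,→)
state=s2 head=1 tape=X[Y]XYX_   (s2,Y)→(s2,Y,→)
state=s2 head=2 tape=XY[X]YX_   (s2,X)→(s1,_,←)
state=s1 head=1 tape=X[Y]_YX_   (s1,Y)→(s1,X,·)
state=s1 head=1 tape=X[X]_YX_   (s1,X)→(s2,Y,·)
state=s2 head=1 tape=X[Y]_YX_   (s2,Y)→(s2,Y,→)
state=s2 head=2 tape=XY[_]YX_   (s2,_)→(s1,_,·)
state=s1 head=2 tape=XY[_]YX_   (s1,_)→(s0,X,→)
state=s0 head=3 tape=XYX[Y]X_   (s0,Y)→(s2,X,→)
state=s2 head=4 tape=XYXX[X]_   (s2,X)→(s1,_,←)
state=s1 head=3 tape=XYX[X]__   (s1,X)→(s2,Y,·)
state=s2 head=3 tape=XYX[Y]__   (s2,Y)→(s2,Y,→)
state=s2 head=4 tape=XYXY[_]_   (s2,_)→(s1,_,·)
state=s1 head=4 tape=XYXY[_]_   (s1,_)→(s0,X,→)
state=s0 head=5 tape=XYXYX[_]
The non-blank tape span at halt is XYXYX.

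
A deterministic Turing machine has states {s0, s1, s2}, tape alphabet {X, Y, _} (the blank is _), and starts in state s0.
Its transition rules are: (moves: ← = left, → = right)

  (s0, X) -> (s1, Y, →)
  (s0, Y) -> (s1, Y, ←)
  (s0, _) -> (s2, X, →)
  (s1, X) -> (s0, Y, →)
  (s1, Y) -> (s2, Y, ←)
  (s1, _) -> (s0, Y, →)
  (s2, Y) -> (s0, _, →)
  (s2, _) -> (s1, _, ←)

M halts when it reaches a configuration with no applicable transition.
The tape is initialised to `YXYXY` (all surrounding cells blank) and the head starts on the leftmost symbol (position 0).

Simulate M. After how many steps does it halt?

12

s0 | ___[Y]XYXY   read Y → write Y, move ←, go to s1
s1 | __[_]YXYXY   read _ → write Y, move →, go to s0
s0 | __Y[Y]XYXY   read Y → write Y, move ←, go to s1
s1 | __[Y]YXYXY   read Y → write Y, move ←, go to s2
s2 | _[_]YYXYXY   read _ → write _, move ←, go to s1
s1 | [_]_YYXYXY   read _ → write Y, move →, go to s0
s0 | Y[_]YYXYXY   read _ → write X, move →, go to s2
s2 | YX[Y]YXYXY   read Y → write _, move →, go to s0
s0 | YX_[Y]XYXY   read Y → write Y, move ←, go to s1
s1 | YX[_]YXYXY   read _ → write Y, move →, go to s0
s0 | YXY[Y]XYXY   read Y → write Y, move ←, go to s1
s1 | YX[Y]YXYXY   read Y → write Y, move ←, go to s2
s2 | Y[X]YYXYXY
M halts after 12 transitions.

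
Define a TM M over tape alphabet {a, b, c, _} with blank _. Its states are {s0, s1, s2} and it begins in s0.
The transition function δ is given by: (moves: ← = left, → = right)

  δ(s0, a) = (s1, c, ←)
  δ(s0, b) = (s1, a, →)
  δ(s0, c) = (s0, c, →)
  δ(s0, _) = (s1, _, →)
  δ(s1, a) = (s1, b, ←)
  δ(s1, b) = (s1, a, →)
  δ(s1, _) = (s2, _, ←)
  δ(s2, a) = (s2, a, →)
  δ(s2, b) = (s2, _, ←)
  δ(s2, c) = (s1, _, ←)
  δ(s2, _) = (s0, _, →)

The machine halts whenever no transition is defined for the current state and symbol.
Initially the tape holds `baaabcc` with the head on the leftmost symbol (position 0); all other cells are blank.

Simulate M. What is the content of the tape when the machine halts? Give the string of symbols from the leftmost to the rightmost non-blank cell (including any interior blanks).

aaaaacc

s0 | __[b]aaabcc   read b → write a, move →, go to s1
s1 | __a[a]aabcc   read a → write b, move ←, go to s1
s1 | __[a]baabcc   read a → write b, move ←, go to s1
s1 | _[_]bbaabcc   read _ → write _, move ←, go to s2
s2 | [_]_bbaabcc   read _ → write _, move →, go to s0
s0 | _[_]bbaabcc   read _ → write _, move →, go to s1
s1 | __[b]baabcc   read b → write a, move →, go to s1
s1 | __a[b]aabcc   read b → write a, move →, go to s1
s1 | __aa[a]abcc   read a → write b, move ←, go to s1
s1 | __a[a]babcc   read a → write b, move ←, go to s1
s1 | __[a]bbabcc   read a → write b, move ←, go to s1
s1 | _[_]bbbabcc   read _ → write _, move ←, go to s2
s2 | [_]_bbbabcc   read _ → write _, move →, go to s0
s0 | _[_]bbbabcc   read _ → write _, move →, go to s1
s1 | __[b]bbabcc   read b → write a, move →, go to s1
s1 | __a[b]babcc   read b → write a, move →, go to s1
s1 | __aa[b]abcc   read b → write a, move →, go to s1
s1 | __aaa[a]bcc   read a → write b, move ←, go to s1
s1 | __aa[a]bbcc   read a → write b, move ←, go to s1
s1 | __a[a]bbbcc   read a → write b, move ←, go to s1
s1 | __[a]bbbbcc   read a → write b, move ←, go to s1
s1 | _[_]bbbbbcc   read _ → write _, move ←, go to s2
s2 | [_]_bbbbbcc   read _ → write _, move →, go to s0
s0 | _[_]bbbbbcc   read _ → write _, move →, go to s1
s1 | __[b]bbbbcc   read b → write a, move →, go to s1
s1 | __a[b]bbbcc   read b → write a, move →, go to s1
s1 | __aa[b]bbcc   read b → write a, move →, go to s1
s1 | __aaa[b]bcc   read b → write a, move →, go to s1
s1 | __aaaa[b]cc   read b → write a, move →, go to s1
s1 | __aaaaa[c]c
The non-blank tape span at halt is aaaaacc.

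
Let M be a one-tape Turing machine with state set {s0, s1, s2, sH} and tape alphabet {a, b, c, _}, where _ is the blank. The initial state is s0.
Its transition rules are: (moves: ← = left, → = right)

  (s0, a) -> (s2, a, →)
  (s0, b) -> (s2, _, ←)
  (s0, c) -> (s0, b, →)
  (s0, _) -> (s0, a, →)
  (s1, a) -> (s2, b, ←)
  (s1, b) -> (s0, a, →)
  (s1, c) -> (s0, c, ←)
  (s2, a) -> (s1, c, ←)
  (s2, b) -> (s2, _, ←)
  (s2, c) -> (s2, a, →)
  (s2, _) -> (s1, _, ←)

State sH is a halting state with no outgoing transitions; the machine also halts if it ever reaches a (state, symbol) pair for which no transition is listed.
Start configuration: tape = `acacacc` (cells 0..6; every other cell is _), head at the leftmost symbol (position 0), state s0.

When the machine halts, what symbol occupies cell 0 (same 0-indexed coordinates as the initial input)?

c

state=s0 head=0 tape=_[a]cacacc   (s0,a)→(s2,a,→)
state=s2 head=1 tape=_a[c]acacc   (s2,c)→(s2,a,→)
state=s2 head=2 tape=_aa[a]cacc   (s2,a)→(s1,c,←)
state=s1 head=1 tape=_a[a]ccacc   (s1,a)→(s2,b,←)
state=s2 head=0 tape=_[a]bccacc   (s2,a)→(s1,c,←)
state=s1 head=-1 tape=[_]cbccacc
Cell 0 holds c when M halts.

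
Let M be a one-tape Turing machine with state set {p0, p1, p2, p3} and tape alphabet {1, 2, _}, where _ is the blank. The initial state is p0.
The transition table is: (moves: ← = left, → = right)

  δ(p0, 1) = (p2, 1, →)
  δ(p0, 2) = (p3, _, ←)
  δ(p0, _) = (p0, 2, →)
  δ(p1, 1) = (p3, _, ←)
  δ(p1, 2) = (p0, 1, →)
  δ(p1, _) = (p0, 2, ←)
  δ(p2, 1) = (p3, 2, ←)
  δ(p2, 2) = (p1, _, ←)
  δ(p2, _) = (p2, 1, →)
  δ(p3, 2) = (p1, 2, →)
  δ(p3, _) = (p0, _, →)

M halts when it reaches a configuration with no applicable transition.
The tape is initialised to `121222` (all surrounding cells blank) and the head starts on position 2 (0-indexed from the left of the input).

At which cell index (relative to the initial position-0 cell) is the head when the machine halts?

p0 | 12[1]222   read 1 → write 1, move →, go to p2
p2 | 121[2]22   read 2 → write _, move ←, go to p1
p1 | 12[1]_22   read 1 → write _, move ←, go to p3
p3 | 1[2]__22   read 2 → write 2, move →, go to p1
p1 | 12[_]_22   read _ → write 2, move ←, go to p0
p0 | 1[2]2_22   read 2 → write _, move ←, go to p3
p3 | [1]_2_22
At halt the head is at cell 0.

0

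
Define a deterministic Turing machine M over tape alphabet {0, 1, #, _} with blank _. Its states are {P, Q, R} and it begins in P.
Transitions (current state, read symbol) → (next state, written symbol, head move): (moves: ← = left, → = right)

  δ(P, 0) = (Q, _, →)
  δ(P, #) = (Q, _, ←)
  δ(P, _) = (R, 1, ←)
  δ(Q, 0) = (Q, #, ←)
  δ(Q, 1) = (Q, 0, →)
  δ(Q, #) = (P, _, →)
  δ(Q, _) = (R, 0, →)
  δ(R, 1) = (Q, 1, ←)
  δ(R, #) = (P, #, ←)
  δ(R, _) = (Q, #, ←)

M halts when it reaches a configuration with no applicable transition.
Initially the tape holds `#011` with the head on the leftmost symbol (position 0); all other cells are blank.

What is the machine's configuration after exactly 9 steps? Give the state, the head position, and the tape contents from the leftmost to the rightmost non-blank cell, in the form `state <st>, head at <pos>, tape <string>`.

state Q, head at -1, tape 011

state=P head=0 tape=__[#]011   (P,#)→(Q,_,←)
state=Q head=-1 tape=_[_]_011   (Q,_)→(R,0,→)
state=R head=0 tape=_0[_]011   (R,_)→(Q,#,←)
state=Q head=-1 tape=_[0]#011   (Q,0)→(Q,#,←)
state=Q head=-2 tape=[_]##011   (Q,_)→(R,0,→)
state=R head=-1 tape=0[#]#011   (R,#)→(P,#,←)
state=P head=-2 tape=[0]##011   (P,0)→(Q,_,→)
state=Q head=-1 tape=_[#]#011   (Q,#)→(P,_,→)
state=P head=0 tape=__[#]011   (P,#)→(Q,_,←)
state=Q head=-1 tape=_[_]_011
After 9 steps: state Q, head at -1, tape 011.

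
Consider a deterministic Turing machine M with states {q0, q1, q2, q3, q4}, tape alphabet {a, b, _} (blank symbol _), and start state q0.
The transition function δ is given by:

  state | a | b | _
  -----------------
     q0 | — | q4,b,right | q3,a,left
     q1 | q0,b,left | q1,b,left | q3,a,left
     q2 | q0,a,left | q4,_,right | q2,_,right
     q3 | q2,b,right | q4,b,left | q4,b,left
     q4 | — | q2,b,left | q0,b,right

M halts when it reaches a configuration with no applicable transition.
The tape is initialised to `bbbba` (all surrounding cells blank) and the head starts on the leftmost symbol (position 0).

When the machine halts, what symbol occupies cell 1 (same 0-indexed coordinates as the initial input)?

_

state=q0 head=0 tape=[b]bbba   (q0,b)→(q4,b,right)
state=q4 head=1 tape=b[b]bba   (q4,b)→(q2,b,left)
state=q2 head=0 tape=[b]bbba   (q2,b)→(q4,_,right)
state=q4 head=1 tape=_[b]bba   (q4,b)→(q2,b,left)
state=q2 head=0 tape=[_]bbba   (q2,_)→(q2,_,right)
state=q2 head=1 tape=_[b]bba   (q2,b)→(q4,_,right)
state=q4 head=2 tape=__[b]ba   (q4,b)→(q2,b,left)
state=q2 head=1 tape=_[_]bba   (q2,_)→(q2,_,right)
state=q2 head=2 tape=__[b]ba   (q2,b)→(q4,_,right)
state=q4 head=3 tape=___[b]a   (q4,b)→(q2,b,left)
state=q2 head=2 tape=__[_]ba   (q2,_)→(q2,_,right)
state=q2 head=3 tape=___[b]a   (q2,b)→(q4,_,right)
state=q4 head=4 tape=____[a]
Cell 1 holds _ when M halts.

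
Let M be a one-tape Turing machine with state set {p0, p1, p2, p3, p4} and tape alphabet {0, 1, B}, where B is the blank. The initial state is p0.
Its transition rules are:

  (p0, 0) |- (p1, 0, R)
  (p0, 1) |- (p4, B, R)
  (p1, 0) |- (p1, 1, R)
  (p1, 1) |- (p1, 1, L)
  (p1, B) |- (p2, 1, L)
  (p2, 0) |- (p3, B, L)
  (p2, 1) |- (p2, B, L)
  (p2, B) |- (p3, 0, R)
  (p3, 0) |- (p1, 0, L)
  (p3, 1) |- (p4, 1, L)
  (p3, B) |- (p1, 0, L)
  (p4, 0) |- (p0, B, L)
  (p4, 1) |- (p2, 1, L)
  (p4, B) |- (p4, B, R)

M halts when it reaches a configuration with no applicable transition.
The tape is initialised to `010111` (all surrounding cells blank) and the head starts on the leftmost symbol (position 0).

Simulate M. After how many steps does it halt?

9

state=p0 head=0 tape=BBB[0]10111   (p0,0)→(p1,0,R)
state=p1 head=1 tape=BBB0[1]0111   (p1,1)→(p1,1,L)
state=p1 head=0 tape=BBB[0]10111   (p1,0)→(p1,1,R)
state=p1 head=1 tape=BBB1[1]0111   (p1,1)→(p1,1,L)
state=p1 head=0 tape=BBB[1]10111   (p1,1)→(p1,1,L)
state=p1 head=-1 tape=BB[B]110111   (p1,B)→(p2,1,L)
state=p2 head=-2 tape=B[B]1110111   (p2,B)→(p3,0,R)
state=p3 head=-1 tape=B0[1]110111   (p3,1)→(p4,1,L)
state=p4 head=-2 tape=B[0]1110111   (p4,0)→(p0,B,L)
state=p0 head=-3 tape=[B]B1110111
M halts after 9 transitions.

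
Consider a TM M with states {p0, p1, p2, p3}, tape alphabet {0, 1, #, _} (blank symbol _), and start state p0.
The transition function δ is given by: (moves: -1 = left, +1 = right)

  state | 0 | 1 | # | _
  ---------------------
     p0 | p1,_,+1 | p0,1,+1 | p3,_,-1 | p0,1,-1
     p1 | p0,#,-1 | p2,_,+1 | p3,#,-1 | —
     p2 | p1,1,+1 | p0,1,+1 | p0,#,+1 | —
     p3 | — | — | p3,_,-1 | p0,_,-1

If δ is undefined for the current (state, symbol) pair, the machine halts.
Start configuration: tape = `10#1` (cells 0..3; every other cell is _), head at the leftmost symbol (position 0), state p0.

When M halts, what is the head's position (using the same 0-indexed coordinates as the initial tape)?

1

state=p0 head=0 tape=[1]0#1   (p0,1)→(p0,1,+1)
state=p0 head=1 tape=1[0]#1   (p0,0)→(p1,_,+1)
state=p1 head=2 tape=1_[#]1   (p1,#)→(p3,#,-1)
state=p3 head=1 tape=1[_]#1   (p3,_)→(p0,_,-1)
state=p0 head=0 tape=[1]_#1   (p0,1)→(p0,1,+1)
state=p0 head=1 tape=1[_]#1   (p0,_)→(p0,1,-1)
state=p0 head=0 tape=[1]1#1   (p0,1)→(p0,1,+1)
state=p0 head=1 tape=1[1]#1   (p0,1)→(p0,1,+1)
state=p0 head=2 tape=11[#]1   (p0,#)→(p3,_,-1)
state=p3 head=1 tape=1[1]_1
At halt the head is at cell 1.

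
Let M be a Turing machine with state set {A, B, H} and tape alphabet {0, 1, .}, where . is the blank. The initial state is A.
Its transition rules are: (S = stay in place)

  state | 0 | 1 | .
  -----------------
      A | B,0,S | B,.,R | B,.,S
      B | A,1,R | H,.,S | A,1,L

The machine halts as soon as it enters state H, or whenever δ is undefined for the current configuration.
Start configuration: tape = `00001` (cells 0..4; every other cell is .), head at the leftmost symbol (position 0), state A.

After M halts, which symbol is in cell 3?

A | [0]0001.   read 0 → write 0, move S, go to B
B | [0]0001.   read 0 → write 1, move R, go to A
A | 1[0]001.   read 0 → write 0, move S, go to B
B | 1[0]001.   read 0 → write 1, move R, go to A
A | 11[0]01.   read 0 → write 0, move S, go to B
B | 11[0]01.   read 0 → write 1, move R, go to A
A | 111[0]1.   read 0 → write 0, move S, go to B
B | 111[0]1.   read 0 → write 1, move R, go to A
A | 1111[1].   read 1 → write ., move R, go to B
B | 1111.[.]   read . → write 1, move L, go to A
A | 1111[.]1   read . → write ., move S, go to B
B | 1111[.]1   read . → write 1, move L, go to A
A | 111[1]11   read 1 → write ., move R, go to B
B | 111.[1]1   read 1 → write ., move S, go to H
H | 111.[.]1
Cell 3 holds . when M halts.

.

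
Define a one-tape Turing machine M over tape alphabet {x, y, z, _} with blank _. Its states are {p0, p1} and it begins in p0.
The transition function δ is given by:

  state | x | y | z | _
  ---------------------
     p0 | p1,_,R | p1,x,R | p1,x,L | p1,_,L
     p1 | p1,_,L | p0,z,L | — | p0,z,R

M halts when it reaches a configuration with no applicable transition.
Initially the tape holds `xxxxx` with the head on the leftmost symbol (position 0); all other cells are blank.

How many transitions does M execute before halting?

p0 | [x]xxxx   read x → write _, move R, go to p1
p1 | _[x]xxx   read x → write _, move L, go to p1
p1 | [_]_xxx   read _ → write z, move R, go to p0
p0 | z[_]xxx   read _ → write _, move L, go to p1
p1 | [z]_xxx
M halts after 4 transitions.

4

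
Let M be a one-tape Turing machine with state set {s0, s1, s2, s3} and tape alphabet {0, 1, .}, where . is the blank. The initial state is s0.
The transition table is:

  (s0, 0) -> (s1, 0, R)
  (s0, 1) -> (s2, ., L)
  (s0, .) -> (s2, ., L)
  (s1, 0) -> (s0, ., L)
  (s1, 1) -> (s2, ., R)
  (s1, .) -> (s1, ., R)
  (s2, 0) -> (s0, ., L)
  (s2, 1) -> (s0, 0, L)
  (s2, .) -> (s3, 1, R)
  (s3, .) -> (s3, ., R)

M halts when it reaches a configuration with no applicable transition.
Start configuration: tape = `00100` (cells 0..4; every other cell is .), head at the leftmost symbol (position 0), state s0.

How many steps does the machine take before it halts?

10

state=s0 head=0 tape=[0]0100   (s0,0)→(s1,0,R)
state=s1 head=1 tape=0[0]100   (s1,0)→(s0,.,L)
state=s0 head=0 tape=[0].100   (s0,0)→(s1,0,R)
state=s1 head=1 tape=0[.]100   (s1,.)→(s1,.,R)
state=s1 head=2 tape=0.[1]00   (s1,1)→(s2,.,R)
state=s2 head=3 tape=0..[0]0   (s2,0)→(s0,.,L)
state=s0 head=2 tape=0.[.].0   (s0,.)→(s2,.,L)
state=s2 head=1 tape=0[.]..0   (s2,.)→(s3,1,R)
state=s3 head=2 tape=01[.].0   (s3,.)→(s3,.,R)
state=s3 head=3 tape=01.[.]0   (s3,.)→(s3,.,R)
state=s3 head=4 tape=01..[0]
M halts after 10 transitions.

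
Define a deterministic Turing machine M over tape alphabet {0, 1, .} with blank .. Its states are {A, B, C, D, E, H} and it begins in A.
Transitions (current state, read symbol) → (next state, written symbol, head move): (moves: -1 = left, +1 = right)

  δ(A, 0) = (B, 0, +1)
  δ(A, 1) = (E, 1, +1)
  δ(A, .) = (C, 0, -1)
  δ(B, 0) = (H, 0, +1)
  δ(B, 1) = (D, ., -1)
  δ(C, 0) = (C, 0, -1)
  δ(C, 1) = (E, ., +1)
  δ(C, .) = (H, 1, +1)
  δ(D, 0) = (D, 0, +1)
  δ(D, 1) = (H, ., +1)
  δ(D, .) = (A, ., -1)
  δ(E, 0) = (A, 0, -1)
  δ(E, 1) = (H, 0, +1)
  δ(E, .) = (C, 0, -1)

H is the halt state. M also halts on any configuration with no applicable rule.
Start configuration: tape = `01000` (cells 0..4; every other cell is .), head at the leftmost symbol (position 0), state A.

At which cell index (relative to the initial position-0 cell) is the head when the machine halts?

1

state=A head=0 tape=[0]1000   (A,0)→(B,0,+1)
state=B head=1 tape=0[1]000   (B,1)→(D,.,-1)
state=D head=0 tape=[0].000   (D,0)→(D,0,+1)
state=D head=1 tape=0[.]000   (D,.)→(A,.,-1)
state=A head=0 tape=[0].000   (A,0)→(B,0,+1)
state=B head=1 tape=0[.]000
At halt the head is at cell 1.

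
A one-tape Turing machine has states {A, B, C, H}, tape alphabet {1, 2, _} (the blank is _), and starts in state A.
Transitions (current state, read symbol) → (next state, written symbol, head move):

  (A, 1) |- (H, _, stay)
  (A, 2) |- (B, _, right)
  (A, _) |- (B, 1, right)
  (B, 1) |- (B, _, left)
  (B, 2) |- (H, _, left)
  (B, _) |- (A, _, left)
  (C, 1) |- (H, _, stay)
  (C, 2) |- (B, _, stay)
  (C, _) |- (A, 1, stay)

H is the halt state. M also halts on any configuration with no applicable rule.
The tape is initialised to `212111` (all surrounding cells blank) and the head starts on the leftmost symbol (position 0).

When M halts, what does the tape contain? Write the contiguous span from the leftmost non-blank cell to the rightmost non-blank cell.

A | _[2]12111   read 2 → write _, move right, go to B
B | __[1]2111   read 1 → write _, move left, go to B
B | _[_]_2111   read _ → write _, move left, go to A
A | [_]__2111   read _ → write 1, move right, go to B
B | 1[_]_2111   read _ → write _, move left, go to A
A | [1]__2111   read 1 → write _, move stay, go to H
H | [_]__2111
The non-blank tape span at halt is 2111.

2111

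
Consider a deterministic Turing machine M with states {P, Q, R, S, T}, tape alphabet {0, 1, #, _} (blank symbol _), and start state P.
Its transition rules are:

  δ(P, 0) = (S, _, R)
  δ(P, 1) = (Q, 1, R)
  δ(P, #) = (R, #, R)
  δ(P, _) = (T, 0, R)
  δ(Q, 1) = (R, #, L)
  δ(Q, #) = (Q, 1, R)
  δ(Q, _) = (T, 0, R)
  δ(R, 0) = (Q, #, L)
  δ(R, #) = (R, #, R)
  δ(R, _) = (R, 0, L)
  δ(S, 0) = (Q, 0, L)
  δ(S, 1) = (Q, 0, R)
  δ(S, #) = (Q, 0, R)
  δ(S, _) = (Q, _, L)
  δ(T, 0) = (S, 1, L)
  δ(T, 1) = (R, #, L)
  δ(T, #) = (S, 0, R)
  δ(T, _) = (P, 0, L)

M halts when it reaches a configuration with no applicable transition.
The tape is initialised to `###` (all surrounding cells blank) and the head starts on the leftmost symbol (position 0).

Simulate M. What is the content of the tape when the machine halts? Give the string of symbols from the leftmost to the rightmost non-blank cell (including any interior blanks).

state=P head=0 tape=[#]##___   (P,#)→(R,#,R)
state=R head=1 tape=#[#]#___   (R,#)→(R,#,R)
state=R head=2 tape=##[#]___   (R,#)→(R,#,R)
state=R head=3 tape=###[_]__   (R,_)→(R,0,L)
state=R head=2 tape=##[#]0__   (R,#)→(R,#,R)
state=R head=3 tape=###[0]__   (R,0)→(Q,#,L)
state=Q head=2 tape=##[#]#__   (Q,#)→(Q,1,R)
state=Q head=3 tape=##1[#]__   (Q,#)→(Q,1,R)
state=Q head=4 tape=##11[_]_   (Q,_)→(T,0,R)
state=T head=5 tape=##110[_]   (T,_)→(P,0,L)
state=P head=4 tape=##11[0]0   (P,0)→(S,_,R)
state=S head=5 tape=##11_[0]   (S,0)→(Q,0,L)
state=Q head=4 tape=##11[_]0   (Q,_)→(T,0,R)
state=T head=5 tape=##110[0]   (T,0)→(S,1,L)
state=S head=4 tape=##11[0]1   (S,0)→(Q,0,L)
state=Q head=3 tape=##1[1]01   (Q,1)→(R,#,L)
state=R head=2 tape=##[1]#01
The non-blank tape span at halt is ##1#01.

##1#01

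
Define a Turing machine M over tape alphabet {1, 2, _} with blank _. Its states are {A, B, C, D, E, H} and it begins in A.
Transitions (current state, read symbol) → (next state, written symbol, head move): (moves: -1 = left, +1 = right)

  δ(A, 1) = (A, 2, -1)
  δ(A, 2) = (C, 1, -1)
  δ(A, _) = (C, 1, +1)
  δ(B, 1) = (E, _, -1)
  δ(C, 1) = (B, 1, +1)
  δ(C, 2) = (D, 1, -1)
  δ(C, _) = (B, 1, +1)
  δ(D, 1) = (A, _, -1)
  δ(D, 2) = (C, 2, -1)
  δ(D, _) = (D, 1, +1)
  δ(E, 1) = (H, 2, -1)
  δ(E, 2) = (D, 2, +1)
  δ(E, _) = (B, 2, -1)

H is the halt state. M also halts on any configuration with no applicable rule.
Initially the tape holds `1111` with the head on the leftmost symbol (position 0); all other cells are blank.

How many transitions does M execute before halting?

8

state=A head=0 tape=__[1]111   (A,1)→(A,2,-1)
state=A head=-1 tape=_[_]2111   (A,_)→(C,1,+1)
state=C head=0 tape=_1[2]111   (C,2)→(D,1,-1)
state=D head=-1 tape=_[1]1111   (D,1)→(A,_,-1)
state=A head=-2 tape=[_]_1111   (A,_)→(C,1,+1)
state=C head=-1 tape=1[_]1111   (C,_)→(B,1,+1)
state=B head=0 tape=11[1]111   (B,1)→(E,_,-1)
state=E head=-1 tape=1[1]_111   (E,1)→(H,2,-1)
state=H head=-2 tape=[1]2_111
M halts after 8 transitions.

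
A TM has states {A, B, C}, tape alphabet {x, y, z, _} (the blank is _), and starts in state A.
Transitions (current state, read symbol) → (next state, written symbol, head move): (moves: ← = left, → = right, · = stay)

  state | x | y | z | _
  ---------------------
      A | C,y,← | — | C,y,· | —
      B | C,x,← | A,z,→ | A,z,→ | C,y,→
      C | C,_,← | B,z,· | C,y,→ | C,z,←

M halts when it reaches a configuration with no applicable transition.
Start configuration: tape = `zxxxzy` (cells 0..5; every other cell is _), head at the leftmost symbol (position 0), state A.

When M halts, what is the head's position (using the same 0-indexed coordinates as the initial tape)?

5

A | [z]xxxzy   read z → write y, move ·, go to C
C | [y]xxxzy   read y → write z, move ·, go to B
B | [z]xxxzy   read z → write z, move →, go to A
A | z[x]xxzy   read x → write y, move ←, go to C
C | [z]yxxzy   read z → write y, move →, go to C
C | y[y]xxzy   read y → write z, move ·, go to B
B | y[z]xxzy   read z → write z, move →, go to A
A | yz[x]xzy   read x → write y, move ←, go to C
C | y[z]yxzy   read z → write y, move →, go to C
C | yy[y]xzy   read y → write z, move ·, go to B
B | yy[z]xzy   read z → write z, move →, go to A
A | yyz[x]zy   read x → write y, move ←, go to C
C | yy[z]yzy   read z → write y, move →, go to C
C | yyy[y]zy   read y → write z, move ·, go to B
B | yyy[z]zy   read z → write z, move →, go to A
A | yyyz[z]y   read z → write y, move ·, go to C
C | yyyz[y]y   read y → write z, move ·, go to B
B | yyyz[z]y   read z → write z, move →, go to A
A | yyyzz[y]
At halt the head is at cell 5.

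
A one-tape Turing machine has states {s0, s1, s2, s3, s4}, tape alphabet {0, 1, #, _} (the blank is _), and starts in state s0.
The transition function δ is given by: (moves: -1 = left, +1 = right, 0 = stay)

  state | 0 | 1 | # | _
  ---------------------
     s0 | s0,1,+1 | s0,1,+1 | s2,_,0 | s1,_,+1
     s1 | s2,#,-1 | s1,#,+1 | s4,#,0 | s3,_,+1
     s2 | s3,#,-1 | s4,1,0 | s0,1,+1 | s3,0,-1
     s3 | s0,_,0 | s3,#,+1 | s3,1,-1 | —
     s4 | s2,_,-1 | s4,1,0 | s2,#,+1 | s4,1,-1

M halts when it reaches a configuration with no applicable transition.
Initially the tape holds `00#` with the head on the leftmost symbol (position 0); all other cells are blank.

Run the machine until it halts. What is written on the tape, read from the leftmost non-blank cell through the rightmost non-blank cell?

state=s0 head=0 tape=[0]0#__   (s0,0)→(s0,1,+1)
state=s0 head=1 tape=1[0]#__   (s0,0)→(s0,1,+1)
state=s0 head=2 tape=11[#]__   (s0,#)→(s2,_,0)
state=s2 head=2 tape=11[_]__   (s2,_)→(s3,0,-1)
state=s3 head=1 tape=1[1]0__   (s3,1)→(s3,#,+1)
state=s3 head=2 tape=1#[0]__   (s3,0)→(s0,_,0)
state=s0 head=2 tape=1#[_]__   (s0,_)→(s1,_,+1)
state=s1 head=3 tape=1#_[_]_   (s1,_)→(s3,_,+1)
state=s3 head=4 tape=1#__[_]
The non-blank tape span at halt is 1#.

1#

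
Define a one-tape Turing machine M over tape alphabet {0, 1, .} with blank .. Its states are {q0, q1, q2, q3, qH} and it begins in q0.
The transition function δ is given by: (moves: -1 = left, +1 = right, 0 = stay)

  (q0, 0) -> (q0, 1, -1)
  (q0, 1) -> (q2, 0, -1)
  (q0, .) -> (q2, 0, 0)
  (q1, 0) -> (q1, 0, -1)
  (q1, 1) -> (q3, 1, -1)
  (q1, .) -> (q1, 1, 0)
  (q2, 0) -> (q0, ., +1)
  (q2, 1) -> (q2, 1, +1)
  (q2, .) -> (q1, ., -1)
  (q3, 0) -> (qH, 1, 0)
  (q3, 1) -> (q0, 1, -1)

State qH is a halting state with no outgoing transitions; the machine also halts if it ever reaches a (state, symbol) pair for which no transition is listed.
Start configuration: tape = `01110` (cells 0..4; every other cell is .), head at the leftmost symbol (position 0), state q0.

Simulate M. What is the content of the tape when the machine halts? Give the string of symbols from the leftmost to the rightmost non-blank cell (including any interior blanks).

1.01110

state=q0 head=0 tape=...[0]1110   (q0,0)→(q0,1,-1)
state=q0 head=-1 tape=..[.]11110   (q0,.)→(q2,0,0)
state=q2 head=-1 tape=..[0]11110   (q2,0)→(q0,.,+1)
state=q0 head=0 tape=...[1]1110   (q0,1)→(q2,0,-1)
state=q2 head=-1 tape=..[.]01110   (q2,.)→(q1,.,-1)
state=q1 head=-2 tape=.[.].01110   (q1,.)→(q1,1,0)
state=q1 head=-2 tape=.[1].01110   (q1,1)→(q3,1,-1)
state=q3 head=-3 tape=[.]1.01110
The non-blank tape span at halt is 1.01110.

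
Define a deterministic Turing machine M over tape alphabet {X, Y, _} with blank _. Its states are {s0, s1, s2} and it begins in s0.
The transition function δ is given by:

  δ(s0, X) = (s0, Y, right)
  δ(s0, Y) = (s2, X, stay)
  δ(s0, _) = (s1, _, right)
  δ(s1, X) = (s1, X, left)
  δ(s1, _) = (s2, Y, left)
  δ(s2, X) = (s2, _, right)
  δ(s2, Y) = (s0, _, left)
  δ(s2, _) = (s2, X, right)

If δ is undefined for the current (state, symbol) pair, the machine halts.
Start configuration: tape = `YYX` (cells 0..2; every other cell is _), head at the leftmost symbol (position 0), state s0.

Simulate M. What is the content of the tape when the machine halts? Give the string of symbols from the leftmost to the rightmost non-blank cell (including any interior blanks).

Y_YX

s0 | _[Y]YX   read Y → write X, move stay, go to s2
s2 | _[X]YX   read X → write _, move right, go to s2
s2 | __[Y]X   read Y → write _, move left, go to s0
s0 | _[_]_X   read _ → write _, move right, go to s1
s1 | __[_]X   read _ → write Y, move left, go to s2
s2 | _[_]YX   read _ → write X, move right, go to s2
s2 | _X[Y]X   read Y → write _, move left, go to s0
s0 | _[X]_X   read X → write Y, move right, go to s0
s0 | _Y[_]X   read _ → write _, move right, go to s1
s1 | _Y_[X]   read X → write X, move left, go to s1
s1 | _Y[_]X   read _ → write Y, move left, go to s2
s2 | _[Y]YX   read Y → write _, move left, go to s0
s0 | [_]_YX   read _ → write _, move right, go to s1
s1 | _[_]YX   read _ → write Y, move left, go to s2
s2 | [_]YYX   read _ → write X, move right, go to s2
s2 | X[Y]YX   read Y → write _, move left, go to s0
s0 | [X]_YX   read X → write Y, move right, go to s0
s0 | Y[_]YX   read _ → write _, move right, go to s1
s1 | Y_[Y]X
The non-blank tape span at halt is Y_YX.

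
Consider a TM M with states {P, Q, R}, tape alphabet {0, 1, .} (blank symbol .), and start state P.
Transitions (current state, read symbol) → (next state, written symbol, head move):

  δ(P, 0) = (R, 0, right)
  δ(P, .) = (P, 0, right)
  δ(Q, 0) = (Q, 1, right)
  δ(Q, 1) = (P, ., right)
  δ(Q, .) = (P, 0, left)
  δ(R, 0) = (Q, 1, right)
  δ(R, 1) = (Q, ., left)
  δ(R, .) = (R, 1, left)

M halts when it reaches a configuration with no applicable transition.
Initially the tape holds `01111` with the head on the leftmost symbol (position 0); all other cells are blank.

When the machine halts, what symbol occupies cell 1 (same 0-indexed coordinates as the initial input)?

0

P | [0]1111   read 0 → write 0, move right, go to R
R | 0[1]111   read 1 → write ., move left, go to Q
Q | [0].111   read 0 → write 1, move right, go to Q
Q | 1[.]111   read . → write 0, move left, go to P
P | [1]0111
Cell 1 holds 0 when M halts.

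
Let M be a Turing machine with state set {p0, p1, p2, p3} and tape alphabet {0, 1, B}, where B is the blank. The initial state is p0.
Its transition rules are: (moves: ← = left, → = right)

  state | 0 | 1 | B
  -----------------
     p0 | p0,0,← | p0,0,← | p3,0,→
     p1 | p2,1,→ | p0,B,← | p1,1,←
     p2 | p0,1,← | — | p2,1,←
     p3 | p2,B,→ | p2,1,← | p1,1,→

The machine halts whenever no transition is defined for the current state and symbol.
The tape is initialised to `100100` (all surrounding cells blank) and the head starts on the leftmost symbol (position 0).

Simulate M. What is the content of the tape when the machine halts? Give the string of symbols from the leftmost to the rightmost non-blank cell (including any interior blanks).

p0 | BB[1]00100   read 1 → write 0, move ←, go to p0
p0 | B[B]000100   read B → write 0, move →, go to p3
p3 | B0[0]00100   read 0 → write B, move →, go to p2
p2 | B0B[0]0100   read 0 → write 1, move ←, go to p0
p0 | B0[B]10100   read B → write 0, move →, go to p3
p3 | B00[1]0100   read 1 → write 1, move ←, go to p2
p2 | B0[0]10100   read 0 → write 1, move ←, go to p0
p0 | B[0]110100   read 0 → write 0, move ←, go to p0
p0 | [B]0110100   read B → write 0, move →, go to p3
p3 | 0[0]110100   read 0 → write B, move →, go to p2
p2 | 0B[1]10100
The non-blank tape span at halt is 0B110100.

0B110100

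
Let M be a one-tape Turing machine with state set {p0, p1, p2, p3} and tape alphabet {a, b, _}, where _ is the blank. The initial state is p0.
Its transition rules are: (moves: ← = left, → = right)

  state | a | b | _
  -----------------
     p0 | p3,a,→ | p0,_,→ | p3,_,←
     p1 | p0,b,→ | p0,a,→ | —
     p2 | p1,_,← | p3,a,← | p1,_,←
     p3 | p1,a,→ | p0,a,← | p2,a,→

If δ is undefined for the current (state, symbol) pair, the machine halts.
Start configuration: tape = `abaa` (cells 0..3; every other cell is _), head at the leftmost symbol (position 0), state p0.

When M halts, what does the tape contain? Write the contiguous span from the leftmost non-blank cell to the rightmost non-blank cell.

aabaa

state=p0 head=0 tape=[a]baa__   (p0,a)→(p3,a,→)
state=p3 head=1 tape=a[b]aa__   (p3,b)→(p0,a,←)
state=p0 head=0 tape=[a]aaa__   (p0,a)→(p3,a,→)
state=p3 head=1 tape=a[a]aa__   (p3,a)→(p1,a,→)
state=p1 head=2 tape=aa[a]a__   (p1,a)→(p0,b,→)
state=p0 head=3 tape=aab[a]__   (p0,a)→(p3,a,→)
state=p3 head=4 tape=aaba[_]_   (p3,_)→(p2,a,→)
state=p2 head=5 tape=aabaa[_]   (p2,_)→(p1,_,←)
state=p1 head=4 tape=aaba[a]_   (p1,a)→(p0,b,→)
state=p0 head=5 tape=aabab[_]   (p0,_)→(p3,_,←)
state=p3 head=4 tape=aaba[b]_   (p3,b)→(p0,a,←)
state=p0 head=3 tape=aab[a]a_   (p0,a)→(p3,a,→)
state=p3 head=4 tape=aaba[a]_   (p3,a)→(p1,a,→)
state=p1 head=5 tape=aabaa[_]
The non-blank tape span at halt is aabaa.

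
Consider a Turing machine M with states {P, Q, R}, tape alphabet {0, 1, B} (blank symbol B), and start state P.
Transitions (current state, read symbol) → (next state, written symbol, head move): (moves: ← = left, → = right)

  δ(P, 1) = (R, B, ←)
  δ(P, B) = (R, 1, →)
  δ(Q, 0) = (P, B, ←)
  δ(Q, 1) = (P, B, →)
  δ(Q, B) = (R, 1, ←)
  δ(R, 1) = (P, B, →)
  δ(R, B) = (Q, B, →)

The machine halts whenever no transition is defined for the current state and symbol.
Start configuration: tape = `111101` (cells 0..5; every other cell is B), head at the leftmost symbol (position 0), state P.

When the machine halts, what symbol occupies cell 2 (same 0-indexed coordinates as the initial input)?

state=P head=0 tape=B[1]11101   (P,1)→(R,B,←)
state=R head=-1 tape=[B]B11101   (R,B)→(Q,B,→)
state=Q head=0 tape=B[B]11101   (Q,B)→(R,1,←)
state=R head=-1 tape=[B]111101   (R,B)→(Q,B,→)
state=Q head=0 tape=B[1]11101   (Q,1)→(P,B,→)
state=P head=1 tape=BB[1]1101   (P,1)→(R,B,←)
state=R head=0 tape=B[B]B1101   (R,B)→(Q,B,→)
state=Q head=1 tape=BB[B]1101   (Q,B)→(R,1,←)
state=R head=0 tape=B[B]11101   (R,B)→(Q,B,→)
state=Q head=1 tape=BB[1]1101   (Q,1)→(P,B,→)
state=P head=2 tape=BBB[1]101   (P,1)→(R,B,←)
state=R head=1 tape=BB[B]B101   (R,B)→(Q,B,→)
state=Q head=2 tape=BBB[B]101   (Q,B)→(R,1,←)
state=R head=1 tape=BB[B]1101   (R,B)→(Q,B,→)
state=Q head=2 tape=BBB[1]101   (Q,1)→(P,B,→)
state=P head=3 tape=BBBB[1]01   (P,1)→(R,B,←)
state=R head=2 tape=BBB[B]B01   (R,B)→(Q,B,→)
state=Q head=3 tape=BBBB[B]01   (Q,B)→(R,1,←)
state=R head=2 tape=BBB[B]101   (R,B)→(Q,B,→)
state=Q head=3 tape=BBBB[1]01   (Q,1)→(P,B,→)
state=P head=4 tape=BBBBB[0]1
Cell 2 holds B when M halts.

B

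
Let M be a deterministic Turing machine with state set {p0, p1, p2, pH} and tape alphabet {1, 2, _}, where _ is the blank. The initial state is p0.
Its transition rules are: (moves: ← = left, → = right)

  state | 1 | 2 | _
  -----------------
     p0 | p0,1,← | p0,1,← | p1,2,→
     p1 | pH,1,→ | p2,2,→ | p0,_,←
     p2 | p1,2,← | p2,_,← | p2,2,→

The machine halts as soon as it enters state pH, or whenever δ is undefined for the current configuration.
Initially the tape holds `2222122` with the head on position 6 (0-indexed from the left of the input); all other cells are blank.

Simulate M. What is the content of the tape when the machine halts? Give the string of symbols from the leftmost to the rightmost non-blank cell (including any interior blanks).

p0 | _222212[2]   read 2 → write 1, move ←, go to p0
p0 | _22221[2]1   read 2 → write 1, move ←, go to p0
p0 | _2222[1]11   read 1 → write 1, move ←, go to p0
p0 | _222[2]111   read 2 → write 1, move ←, go to p0
p0 | _22[2]1111   read 2 → write 1, move ←, go to p0
p0 | _2[2]11111   read 2 → write 1, move ←, go to p0
p0 | _[2]111111   read 2 → write 1, move ←, go to p0
p0 | [_]1111111   read _ → write 2, move →, go to p1
p1 | 2[1]111111   read 1 → write 1, move →, go to pH
pH | 21[1]11111
The non-blank tape span at halt is 21111111.

21111111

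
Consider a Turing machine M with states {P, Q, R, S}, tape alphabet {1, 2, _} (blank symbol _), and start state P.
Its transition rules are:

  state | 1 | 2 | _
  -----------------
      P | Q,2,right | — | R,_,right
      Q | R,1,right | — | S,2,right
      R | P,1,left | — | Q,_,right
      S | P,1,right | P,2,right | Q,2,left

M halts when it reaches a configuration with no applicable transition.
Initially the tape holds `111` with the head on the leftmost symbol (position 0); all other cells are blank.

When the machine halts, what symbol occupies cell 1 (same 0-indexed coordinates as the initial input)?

state=P head=0 tape=[1]11___   (P,1)→(Q,2,right)
state=Q head=1 tape=2[1]1___   (Q,1)→(R,1,right)
state=R head=2 tape=21[1]___   (R,1)→(P,1,left)
state=P head=1 tape=2[1]1___   (P,1)→(Q,2,right)
state=Q head=2 tape=22[1]___   (Q,1)→(R,1,right)
state=R head=3 tape=221[_]__   (R,_)→(Q,_,right)
state=Q head=4 tape=221_[_]_   (Q,_)→(S,2,right)
state=S head=5 tape=221_2[_]   (S,_)→(Q,2,left)
state=Q head=4 tape=221_[2]2
Cell 1 holds 2 when M halts.

2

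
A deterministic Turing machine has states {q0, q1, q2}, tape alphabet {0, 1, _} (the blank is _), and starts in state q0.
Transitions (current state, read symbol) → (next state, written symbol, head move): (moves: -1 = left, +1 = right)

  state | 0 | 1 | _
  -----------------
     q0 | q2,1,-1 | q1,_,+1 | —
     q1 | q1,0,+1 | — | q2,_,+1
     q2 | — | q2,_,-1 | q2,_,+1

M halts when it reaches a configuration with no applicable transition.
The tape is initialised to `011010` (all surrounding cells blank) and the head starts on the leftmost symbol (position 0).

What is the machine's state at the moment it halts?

state=q0 head=0 tape=_[0]11010   (q0,0)→(q2,1,-1)
state=q2 head=-1 tape=[_]111010   (q2,_)→(q2,_,+1)
state=q2 head=0 tape=_[1]11010   (q2,1)→(q2,_,-1)
state=q2 head=-1 tape=[_]_11010   (q2,_)→(q2,_,+1)
state=q2 head=0 tape=_[_]11010   (q2,_)→(q2,_,+1)
state=q2 head=1 tape=__[1]1010   (q2,1)→(q2,_,-1)
state=q2 head=0 tape=_[_]_1010   (q2,_)→(q2,_,+1)
state=q2 head=1 tape=__[_]1010   (q2,_)→(q2,_,+1)
state=q2 head=2 tape=___[1]010   (q2,1)→(q2,_,-1)
state=q2 head=1 tape=__[_]_010   (q2,_)→(q2,_,+1)
state=q2 head=2 tape=___[_]010   (q2,_)→(q2,_,+1)
state=q2 head=3 tape=____[0]10
No transition is defined for (q2, 0); M halts in state q2.

q2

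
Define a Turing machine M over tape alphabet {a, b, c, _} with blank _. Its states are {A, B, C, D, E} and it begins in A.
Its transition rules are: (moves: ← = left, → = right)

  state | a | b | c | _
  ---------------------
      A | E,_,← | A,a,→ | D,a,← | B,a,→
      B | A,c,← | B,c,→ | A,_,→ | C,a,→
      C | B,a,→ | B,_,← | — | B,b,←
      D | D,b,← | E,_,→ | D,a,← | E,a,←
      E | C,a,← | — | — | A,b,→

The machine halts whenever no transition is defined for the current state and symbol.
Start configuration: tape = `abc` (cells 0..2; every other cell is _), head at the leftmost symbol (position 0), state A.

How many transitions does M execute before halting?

28

state=A head=0 tape=_[a]bc______   (A,a)→(E,_,←)
state=E head=-1 tape=[_]_bc______   (E,_)→(A,b,→)
state=A head=0 tape=b[_]bc______   (A,_)→(B,a,→)
state=B head=1 tape=ba[b]c______   (B,b)→(B,c,→)
state=B head=2 tape=bac[c]______   (B,c)→(A,_,→)
state=A head=3 tape=bac_[_]_____   (A,_)→(B,a,→)
state=B head=4 tape=bac_a[_]____   (B,_)→(C,a,→)
state=C head=5 tape=bac_aa[_]___   (C,_)→(B,b,←)
state=B head=4 tape=bac_a[a]b___   (B,a)→(A,c,←)
state=A head=3 tape=bac_[a]cb___   (A,a)→(E,_,←)
state=E head=2 tape=bac[_]_cb___   (E,_)→(A,b,→)
state=A head=3 tape=bacb[_]cb___   (A,_)→(B,a,→)
state=B head=4 tape=bacba[c]b___   (B,c)→(A,_,→)
state=A head=5 tape=bacba_[b]___   (A,b)→(A,a,→)
state=A head=6 tape=bacba_a[_]__   (A,_)→(B,a,→)
state=B head=7 tape=bacba_aa[_]_   (B,_)→(C,a,→)
state=C head=8 tape=bacba_aaa[_]   (C,_)→(B,b,←)
state=B head=7 tape=bacba_aa[a]b   (B,a)→(A,c,←)
state=A head=6 tape=bacba_a[a]cb   (A,a)→(E,_,←)
state=E head=5 tape=bacba_[a]_cb   (E,a)→(C,a,←)
state=C head=4 tape=bacba[_]a_cb   (C,_)→(B,b,←)
state=B head=3 tape=bacb[a]ba_cb   (B,a)→(A,c,←)
state=A head=2 tape=bac[b]cba_cb   (A,b)→(A,a,→)
state=A head=3 tape=baca[c]ba_cb   (A,c)→(D,a,←)
state=D head=2 tape=bac[a]aba_cb   (D,a)→(D,b,←)
state=D head=1 tape=ba[c]baba_cb   (D,c)→(D,a,←)
state=D head=0 tape=b[a]ababa_cb   (D,a)→(D,b,←)
state=D head=-1 tape=[b]bababa_cb   (D,b)→(E,_,→)
state=E head=0 tape=_[b]ababa_cb
M halts after 28 transitions.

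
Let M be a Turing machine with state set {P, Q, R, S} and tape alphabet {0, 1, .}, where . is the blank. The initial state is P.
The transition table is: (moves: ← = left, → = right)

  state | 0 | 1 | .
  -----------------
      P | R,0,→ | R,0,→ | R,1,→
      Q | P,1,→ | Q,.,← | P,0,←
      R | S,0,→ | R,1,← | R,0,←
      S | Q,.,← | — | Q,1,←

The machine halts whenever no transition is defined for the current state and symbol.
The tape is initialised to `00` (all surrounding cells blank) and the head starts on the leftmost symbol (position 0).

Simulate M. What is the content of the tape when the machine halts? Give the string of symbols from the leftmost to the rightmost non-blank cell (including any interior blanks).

P | [0]0...   read 0 → write 0, move →, go to R
R | 0[0]...   read 0 → write 0, move →, go to S
S | 00[.]..   read . → write 1, move ←, go to Q
Q | 0[0]1..   read 0 → write 1, move →, go to P
P | 01[1]..   read 1 → write 0, move →, go to R
R | 010[.].   read . → write 0, move ←, go to R
R | 01[0]0.   read 0 → write 0, move →, go to S
S | 010[0].   read 0 → write ., move ←, go to Q
Q | 01[0]..   read 0 → write 1, move →, go to P
P | 011[.].   read . → write 1, move →, go to R
R | 0111[.]   read . → write 0, move ←, go to R
R | 011[1]0   read 1 → write 1, move ←, go to R
R | 01[1]10   read 1 → write 1, move ←, go to R
R | 0[1]110   read 1 → write 1, move ←, go to R
R | [0]1110   read 0 → write 0, move →, go to S
S | 0[1]110
The non-blank tape span at halt is 01110.

01110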